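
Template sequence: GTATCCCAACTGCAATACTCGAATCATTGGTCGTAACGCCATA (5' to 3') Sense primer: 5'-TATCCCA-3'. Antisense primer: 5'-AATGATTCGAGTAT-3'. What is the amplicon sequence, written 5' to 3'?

The forward primer matches the template at positions 2–8.
Taking the reverse complement of AATGATTCGAGTAT gives ATACTCGAATCATT, found at positions 15–28 on the template; the primer anneals here to the top strand with its 3' end pointing upstream.
The product is the template from position 2 through 28 (27 bp).

5'-TATCCCAACTGCAATACTCGAATCATT-3'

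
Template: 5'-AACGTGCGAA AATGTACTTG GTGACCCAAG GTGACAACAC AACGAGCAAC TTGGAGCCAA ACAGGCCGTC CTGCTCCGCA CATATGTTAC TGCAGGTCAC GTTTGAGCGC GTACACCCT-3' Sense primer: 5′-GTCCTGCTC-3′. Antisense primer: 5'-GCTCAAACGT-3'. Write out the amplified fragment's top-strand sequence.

5'-GTCCTGCTCCGCACATATGTTACTGCAGGTCACGTTTGAGC-3'

The forward primer matches the template at positions 68–76.
Reverse complement of the reverse primer: ACGTTTGAGC. This occurs on the top strand at positions 99–108.
The product is the template from position 68 through 108 (41 bp).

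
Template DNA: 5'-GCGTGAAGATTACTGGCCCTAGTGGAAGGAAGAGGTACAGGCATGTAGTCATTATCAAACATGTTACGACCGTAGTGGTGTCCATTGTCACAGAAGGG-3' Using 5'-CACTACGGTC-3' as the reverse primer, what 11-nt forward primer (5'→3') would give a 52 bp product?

The reverse primer's reverse complement GACCGTAGTG matches the template at positions 68–77, so the product ends at position 77.
A 52 bp product then starts at position 77 − 52 + 1 = 26.
The forward primer is identical to the top strand there: AAGGAAGAGGT.

5'-AAGGAAGAGGT-3'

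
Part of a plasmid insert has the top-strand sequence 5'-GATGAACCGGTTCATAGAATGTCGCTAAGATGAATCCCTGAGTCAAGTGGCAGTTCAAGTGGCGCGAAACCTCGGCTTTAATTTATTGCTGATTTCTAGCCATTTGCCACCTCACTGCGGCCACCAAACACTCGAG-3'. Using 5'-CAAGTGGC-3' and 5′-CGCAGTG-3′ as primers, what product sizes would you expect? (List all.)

The forward primer CAAGTGGC matches the top strand at positions 44–51, 56–63.
The reverse primer's reverse complement is CACTGCG, matching at positions 113–119.
Each forward site pairs with the reverse site to give a product ending at position 119: sizes 76, 64 bp.

76 bp, 64 bp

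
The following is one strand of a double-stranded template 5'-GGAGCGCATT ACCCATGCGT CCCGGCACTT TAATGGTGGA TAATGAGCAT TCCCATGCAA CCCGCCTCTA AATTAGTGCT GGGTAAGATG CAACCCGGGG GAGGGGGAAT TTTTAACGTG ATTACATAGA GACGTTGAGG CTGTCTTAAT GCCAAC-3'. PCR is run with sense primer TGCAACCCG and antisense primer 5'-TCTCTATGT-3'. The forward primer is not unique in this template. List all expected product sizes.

The forward primer TGCAACCCG matches the top strand at positions 56–64, 89–97.
The reverse primer's reverse complement is ACATAGAGA, matching at positions 124–132.
Each forward site pairs with the reverse site to give a product ending at position 132: sizes 77, 44 bp.

77 bp, 44 bp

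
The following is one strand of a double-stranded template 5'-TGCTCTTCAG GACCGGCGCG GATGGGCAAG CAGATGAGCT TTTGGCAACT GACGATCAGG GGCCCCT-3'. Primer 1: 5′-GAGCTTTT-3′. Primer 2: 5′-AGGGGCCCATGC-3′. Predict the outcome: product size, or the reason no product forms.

Primer 2 (AGGGGCCCATGC) does not match the top strand, and its reverse complement GCATGGGCCCCT does not match either.
With no annealing site for primer 2, no amplification occurs.

No product — primer 2 has no binding site in the template.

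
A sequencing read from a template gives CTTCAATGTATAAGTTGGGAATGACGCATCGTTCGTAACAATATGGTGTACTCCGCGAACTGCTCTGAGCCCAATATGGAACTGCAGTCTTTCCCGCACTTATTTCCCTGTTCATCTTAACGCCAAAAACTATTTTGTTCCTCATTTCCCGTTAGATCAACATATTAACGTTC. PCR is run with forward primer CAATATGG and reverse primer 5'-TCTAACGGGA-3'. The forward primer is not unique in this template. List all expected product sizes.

118 bp, 85 bp

The forward primer CAATATGG matches the top strand at positions 39–46, 72–79.
The reverse primer's reverse complement is TCCCGTTAGA, matching at positions 147–156.
Each forward site pairs with the reverse site to give a product ending at position 156: sizes 118, 85 bp.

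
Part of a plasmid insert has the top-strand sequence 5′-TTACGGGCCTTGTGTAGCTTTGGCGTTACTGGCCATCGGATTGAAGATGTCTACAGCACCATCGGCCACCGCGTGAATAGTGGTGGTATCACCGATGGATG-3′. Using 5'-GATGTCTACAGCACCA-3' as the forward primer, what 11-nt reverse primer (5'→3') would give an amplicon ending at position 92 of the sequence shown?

The forward primer binds at positions 46–61; the product's 3' end on the top strand is position 92.
The reverse primer anneals to the top strand over positions 82–92, i.e. to GGTGGTATCAC.
Its sequence written 5'→3' is the reverse complement: GTGATACCACC.

5'-GTGATACCACC-3'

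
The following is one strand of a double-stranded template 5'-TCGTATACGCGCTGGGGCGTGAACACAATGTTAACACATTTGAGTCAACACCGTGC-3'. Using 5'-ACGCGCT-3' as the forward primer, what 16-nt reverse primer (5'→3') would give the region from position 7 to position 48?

5'-TTGACTCAAATGTGTT-3'

The product's 3' end on the top strand is position 48.
The reverse primer anneals to the top strand over positions 33–48, i.e. to AACACATTTGAGTCAA.
Its sequence written 5'→3' is the reverse complement: TTGACTCAAATGTGTT.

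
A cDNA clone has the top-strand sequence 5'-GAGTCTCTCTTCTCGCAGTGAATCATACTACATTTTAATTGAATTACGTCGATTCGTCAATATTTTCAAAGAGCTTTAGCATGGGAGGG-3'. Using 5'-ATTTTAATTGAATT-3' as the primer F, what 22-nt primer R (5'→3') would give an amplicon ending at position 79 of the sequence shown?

The forward primer binds at positions 32–45; the product's 3' end on the top strand is position 79.
The reverse primer anneals to the top strand over positions 58–79, i.e. to CAATATTTTCAAAGAGCTTTAG.
Its sequence written 5'→3' is the reverse complement: CTAAAGCTCTTTGAAAATATTG.

5'-CTAAAGCTCTTTGAAAATATTG-3'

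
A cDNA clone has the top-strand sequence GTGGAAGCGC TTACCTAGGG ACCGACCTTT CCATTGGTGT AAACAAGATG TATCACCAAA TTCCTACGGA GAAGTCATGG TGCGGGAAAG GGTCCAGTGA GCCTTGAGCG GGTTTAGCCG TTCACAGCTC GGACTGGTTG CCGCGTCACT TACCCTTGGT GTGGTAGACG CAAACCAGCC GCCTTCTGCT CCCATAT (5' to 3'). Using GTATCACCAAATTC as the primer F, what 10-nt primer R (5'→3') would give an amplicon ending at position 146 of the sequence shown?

5'-ACGCGGCAAC-3'

The forward primer binds at positions 50–63; the product's 3' end on the top strand is position 146.
The reverse primer anneals to the top strand over positions 137–146, i.e. to GTTGCCGCGT.
Its sequence written 5'→3' is the reverse complement: ACGCGGCAAC.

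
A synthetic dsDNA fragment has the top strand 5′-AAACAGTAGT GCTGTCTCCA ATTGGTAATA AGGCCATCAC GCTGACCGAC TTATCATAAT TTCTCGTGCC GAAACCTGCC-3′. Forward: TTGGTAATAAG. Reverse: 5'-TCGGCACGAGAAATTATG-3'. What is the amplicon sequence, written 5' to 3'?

The forward primer matches the template at positions 22–32.
Reverse complement of the reverse primer: CATAATTTCTCGTGCCGA. This occurs on the top strand at positions 55–72.
The product is the template from position 22 through 72 (51 bp).

5'-TTGGTAATAAGGCCATCACGCTGACCGACTTATCATAATTTCTCGTGCCGA-3'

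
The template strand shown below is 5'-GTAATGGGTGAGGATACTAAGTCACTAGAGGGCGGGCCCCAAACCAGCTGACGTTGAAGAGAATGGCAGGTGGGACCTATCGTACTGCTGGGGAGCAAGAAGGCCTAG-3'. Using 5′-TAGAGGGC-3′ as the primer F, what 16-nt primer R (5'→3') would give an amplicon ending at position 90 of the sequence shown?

The forward primer binds at positions 26–33; the product's 3' end on the top strand is position 90.
The reverse primer anneals to the top strand over positions 75–90, i.e. to ACCTATCGTACTGCTG.
Its sequence written 5'→3' is the reverse complement: CAGCAGTACGATAGGT.

5'-CAGCAGTACGATAGGT-3'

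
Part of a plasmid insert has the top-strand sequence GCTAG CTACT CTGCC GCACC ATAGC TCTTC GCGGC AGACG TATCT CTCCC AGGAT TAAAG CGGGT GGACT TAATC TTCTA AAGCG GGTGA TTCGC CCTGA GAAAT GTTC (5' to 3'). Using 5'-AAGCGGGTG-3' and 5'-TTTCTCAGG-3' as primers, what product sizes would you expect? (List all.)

The forward primer AAGCGGGTG matches the top strand at positions 58–66, 81–89.
The reverse primer's reverse complement is CCTGAGAAA, matching at positions 96–104.
Each forward site pairs with the reverse site to give a product ending at position 104: sizes 47, 24 bp.

47 bp, 24 bp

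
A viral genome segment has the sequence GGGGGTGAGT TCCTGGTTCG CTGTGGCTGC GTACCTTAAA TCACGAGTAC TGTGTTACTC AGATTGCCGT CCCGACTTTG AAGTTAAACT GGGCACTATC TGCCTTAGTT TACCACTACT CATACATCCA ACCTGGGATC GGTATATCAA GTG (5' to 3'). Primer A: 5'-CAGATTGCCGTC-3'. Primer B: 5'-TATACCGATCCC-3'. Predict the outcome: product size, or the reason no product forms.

Primer A (CAGATTGCCGTC) matches the top strand at positions 60–71; it acts as a forward primer.
Primer B's reverse complement is GGGATCGGTATA, matching the top strand at positions 135–146; it acts as a reverse primer.
The 3' ends face each other across positions 60–146, giving an 87 bp product.

Yes — an 87 bp product.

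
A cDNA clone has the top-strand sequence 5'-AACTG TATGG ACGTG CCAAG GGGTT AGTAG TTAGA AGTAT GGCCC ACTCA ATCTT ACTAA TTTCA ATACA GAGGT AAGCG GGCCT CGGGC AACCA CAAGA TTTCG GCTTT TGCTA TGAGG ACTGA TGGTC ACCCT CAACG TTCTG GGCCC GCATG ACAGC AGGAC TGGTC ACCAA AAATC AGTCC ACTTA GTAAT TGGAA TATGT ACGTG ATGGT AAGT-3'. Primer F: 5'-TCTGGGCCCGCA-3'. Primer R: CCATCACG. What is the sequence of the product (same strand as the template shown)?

The forward primer matches the template at positions 142–153.
The reverse primer's reverse complement is CGTGATGG, which matches the template at positions 207–214.
The product is the template from position 142 through 214 (73 bp).

5'-TCTGGGCCCGCATGACAGCAGGACTGGTCACCAAAAATCAGTCCACTTAGTAATTGGAATATGTACGTGATGG-3'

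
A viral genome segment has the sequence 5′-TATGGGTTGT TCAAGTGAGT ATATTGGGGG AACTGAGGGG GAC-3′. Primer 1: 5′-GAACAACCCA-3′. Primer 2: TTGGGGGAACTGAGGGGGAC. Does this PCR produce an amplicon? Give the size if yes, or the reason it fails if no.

Primer 1 (GAACAACCCA) has reverse complement TGGGTTGTTC, which matches the top strand at positions 3–12; primer 1 anneals to the top strand there with its 3' end pointing upstream toward position 3.
Primer 2 (TTGGGGGAACTGAGGGGGAC) matches the top strand directly at positions 24–43; it anneals to the bottom strand with its 3' end pointing downstream toward position 43.
The 3' ends diverge (primer 1 extends toward position 1, primer 2 toward position 43), so the primers never converge on a shared product.

No product — the primers' 3' ends point away from each other.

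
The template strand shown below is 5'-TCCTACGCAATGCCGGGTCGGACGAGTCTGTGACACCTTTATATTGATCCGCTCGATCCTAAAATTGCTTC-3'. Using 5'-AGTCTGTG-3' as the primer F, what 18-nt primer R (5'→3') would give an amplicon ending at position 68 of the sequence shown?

5'-GCAATTTTAGGATCGAGC-3'

The forward primer binds at positions 25–32; the product's 3' end on the top strand is position 68.
The reverse primer anneals to the top strand over positions 51–68, i.e. to GCTCGATCCTAAAATTGC.
Its sequence written 5'→3' is the reverse complement: GCAATTTTAGGATCGAGC.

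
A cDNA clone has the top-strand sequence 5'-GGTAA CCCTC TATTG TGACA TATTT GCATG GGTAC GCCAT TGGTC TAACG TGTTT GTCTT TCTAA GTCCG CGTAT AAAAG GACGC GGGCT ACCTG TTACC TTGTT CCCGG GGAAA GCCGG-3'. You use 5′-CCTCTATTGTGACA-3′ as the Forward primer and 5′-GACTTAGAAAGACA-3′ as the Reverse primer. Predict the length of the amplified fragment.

Scanning the template, CCTCTATTGTGACA occurs at positions 7–20; this primer anneals to the bottom strand there with its 3' end pointing downstream.
Reverse complement of the reverse primer: TGTCTTTCTAAGTC. This occurs on the top strand at positions 55–68.
The product runs from position 7 to position 68, so its length is 68 − 7 + 1 = 62 bp.

62 bp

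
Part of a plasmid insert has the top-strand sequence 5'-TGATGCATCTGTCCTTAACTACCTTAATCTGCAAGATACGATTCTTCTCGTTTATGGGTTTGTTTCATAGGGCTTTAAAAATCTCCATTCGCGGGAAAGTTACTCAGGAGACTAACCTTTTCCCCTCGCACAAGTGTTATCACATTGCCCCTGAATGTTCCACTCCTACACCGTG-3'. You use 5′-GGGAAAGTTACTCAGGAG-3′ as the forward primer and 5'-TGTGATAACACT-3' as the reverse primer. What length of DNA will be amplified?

52 bp

Scanning the template, GGGAAAGTTACTCAGGAG occurs at positions 93–110; this primer anneals to the bottom strand there with its 3' end pointing downstream.
Reverse complement of the reverse primer: AGTGTTATCACA. This occurs on the top strand at positions 133–144.
Amplicon spans positions 93–144: 52 bp.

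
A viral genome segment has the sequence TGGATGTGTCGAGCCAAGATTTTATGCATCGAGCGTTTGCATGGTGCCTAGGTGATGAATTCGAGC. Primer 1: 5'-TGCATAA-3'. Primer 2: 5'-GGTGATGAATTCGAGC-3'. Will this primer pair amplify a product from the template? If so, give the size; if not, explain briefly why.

No product — the primers' 3' ends point away from each other.

Primer 1 (TGCATAA) has reverse complement TTATGCA, which matches the top strand at positions 22–28; primer 1 anneals to the top strand there with its 3' end pointing upstream toward position 22.
Primer 2 (GGTGATGAATTCGAGC) matches the top strand directly at positions 51–66; it anneals to the bottom strand with its 3' end pointing downstream toward position 66.
The 3' ends diverge (primer 1 extends toward position 1, primer 2 toward position 66), so the primers never converge on a shared product.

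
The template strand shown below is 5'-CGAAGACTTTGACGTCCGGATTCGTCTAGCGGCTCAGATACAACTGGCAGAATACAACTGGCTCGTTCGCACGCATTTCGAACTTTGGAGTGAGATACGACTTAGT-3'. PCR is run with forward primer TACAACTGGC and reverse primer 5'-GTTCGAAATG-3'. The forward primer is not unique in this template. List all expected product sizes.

45 bp, 31 bp

The forward primer TACAACTGGC matches the top strand at positions 39–48, 53–62.
The reverse primer's reverse complement is CATTTCGAAC, matching at positions 74–83.
Each forward site pairs with the reverse site to give a product ending at position 83: sizes 45, 31 bp.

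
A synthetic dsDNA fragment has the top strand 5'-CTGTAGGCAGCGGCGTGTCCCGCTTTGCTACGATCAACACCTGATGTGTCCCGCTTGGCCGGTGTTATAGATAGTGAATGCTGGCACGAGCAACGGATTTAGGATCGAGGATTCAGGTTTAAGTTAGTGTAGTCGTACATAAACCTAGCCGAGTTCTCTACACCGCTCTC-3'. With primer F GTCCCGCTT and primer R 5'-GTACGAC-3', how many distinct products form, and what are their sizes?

The forward primer GTCCCGCTT matches the top strand at positions 17–25, 48–56.
The reverse primer's reverse complement is GTCGTAC, matching at positions 132–138.
Each forward site pairs with the reverse site to give a product ending at position 138: sizes 122, 91 bp.

Two products: 122 bp, 91 bp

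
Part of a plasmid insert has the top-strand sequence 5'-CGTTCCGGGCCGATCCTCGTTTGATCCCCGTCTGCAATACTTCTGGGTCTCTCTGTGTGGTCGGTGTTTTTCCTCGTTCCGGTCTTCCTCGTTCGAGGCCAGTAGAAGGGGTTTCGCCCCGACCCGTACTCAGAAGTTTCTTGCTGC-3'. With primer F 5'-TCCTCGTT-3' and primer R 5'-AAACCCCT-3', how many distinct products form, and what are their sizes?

The forward primer TCCTCGTT matches the top strand at positions 14–21, 71–78, 86–93.
The reverse primer's reverse complement is AGGGGTTT, matching at positions 107–114.
Each forward site pairs with the reverse site to give a product ending at position 114: sizes 101, 44, 29 bp.

Three products: 101 bp, 44 bp, 29 bp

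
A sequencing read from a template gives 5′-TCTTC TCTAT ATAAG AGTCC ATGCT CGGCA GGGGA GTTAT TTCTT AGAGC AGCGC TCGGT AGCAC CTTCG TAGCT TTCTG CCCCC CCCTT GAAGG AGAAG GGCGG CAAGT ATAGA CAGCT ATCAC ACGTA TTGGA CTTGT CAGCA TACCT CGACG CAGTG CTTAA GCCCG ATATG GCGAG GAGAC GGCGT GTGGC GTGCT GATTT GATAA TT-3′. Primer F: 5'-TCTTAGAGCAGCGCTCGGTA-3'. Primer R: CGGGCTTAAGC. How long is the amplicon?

129 bp

Forward primer TCTTAGAGCAGCGCTCGGTA is found on the top strand at positions 42–61.
Taking the reverse complement of CGGGCTTAAGC gives GCTTAAGCCCG, found at positions 160–170 on the template; the primer anneals here to the top strand with its 3' end pointing upstream.
Amplicon spans positions 42–170: 129 bp.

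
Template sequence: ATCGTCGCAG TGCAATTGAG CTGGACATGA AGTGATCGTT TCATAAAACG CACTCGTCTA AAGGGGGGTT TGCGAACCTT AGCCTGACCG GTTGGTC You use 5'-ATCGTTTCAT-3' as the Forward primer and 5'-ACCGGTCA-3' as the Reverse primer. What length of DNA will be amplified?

Scanning the template, ATCGTTTCAT occurs at positions 35–44; this primer anneals to the bottom strand there with its 3' end pointing downstream.
Taking the reverse complement of ACCGGTCA gives TGACCGGT, found at positions 85–92 on the template; the primer anneals here to the top strand with its 3' end pointing upstream.
Amplicon spans positions 35–92: 58 bp.

58 bp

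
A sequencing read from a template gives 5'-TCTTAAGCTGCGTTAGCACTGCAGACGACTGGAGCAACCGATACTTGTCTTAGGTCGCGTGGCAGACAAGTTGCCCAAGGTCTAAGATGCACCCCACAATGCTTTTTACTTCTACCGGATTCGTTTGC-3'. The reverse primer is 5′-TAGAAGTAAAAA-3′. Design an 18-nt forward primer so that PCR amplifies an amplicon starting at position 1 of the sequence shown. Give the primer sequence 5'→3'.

5'-TCTTAAGCTGCGTTAGCA-3'

The reverse primer's reverse complement TTTTTACTTCTA matches the template at positions 103–114; the product starts at position 1.
The forward primer is identical to the top strand over positions 1–18: TCTTAAGCTGCGTTAGCA.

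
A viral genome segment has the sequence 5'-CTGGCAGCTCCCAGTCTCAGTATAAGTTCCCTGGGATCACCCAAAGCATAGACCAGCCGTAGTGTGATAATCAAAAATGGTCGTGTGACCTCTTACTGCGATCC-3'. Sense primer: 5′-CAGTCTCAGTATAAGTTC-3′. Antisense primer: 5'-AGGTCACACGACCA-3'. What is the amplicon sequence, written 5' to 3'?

The forward primer matches the template at positions 12–29.
The reverse primer's reverse complement is TGGTCGTGTGACCT, which matches the template at positions 78–91.
The product is the template from position 12 through 91 (80 bp).

5'-CAGTCTCAGTATAAGTTCCCTGGGATCACCCAAAGCATAGACCAGCCGTAGTGTGATAATCAAAAATGGTCGTGTGACCT-3'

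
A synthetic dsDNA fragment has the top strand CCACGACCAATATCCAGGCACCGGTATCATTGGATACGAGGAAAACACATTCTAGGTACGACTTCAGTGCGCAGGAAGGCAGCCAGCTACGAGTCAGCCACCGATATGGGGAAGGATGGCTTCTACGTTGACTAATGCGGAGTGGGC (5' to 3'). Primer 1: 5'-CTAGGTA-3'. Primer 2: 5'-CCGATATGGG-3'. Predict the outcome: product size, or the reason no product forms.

Primer 1 (CTAGGTA) matches the top strand at positions 52–58 (3' end points downstream).
Primer 2 (CCGATATGGG) also matches the top strand directly, at positions 101–110 — its reverse complement CCCATATCGG is not present.
Both primers anneal to the bottom strand with 3' ends pointing the same way, so neither can prime synthesis back toward the other.

No product — both primers anneal to the same strand and extend in the same direction.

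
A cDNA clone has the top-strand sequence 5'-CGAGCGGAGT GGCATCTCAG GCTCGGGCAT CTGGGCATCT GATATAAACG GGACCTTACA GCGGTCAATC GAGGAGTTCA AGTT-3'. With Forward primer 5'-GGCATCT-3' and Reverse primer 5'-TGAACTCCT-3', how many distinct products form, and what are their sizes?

Three products: 70 bp, 55 bp, 47 bp

The forward primer GGCATCT matches the top strand at positions 11–17, 26–32, 34–40.
The reverse primer's reverse complement is AGGAGTTCA, matching at positions 72–80.
Each forward site pairs with the reverse site to give a product ending at position 80: sizes 70, 55, 47 bp.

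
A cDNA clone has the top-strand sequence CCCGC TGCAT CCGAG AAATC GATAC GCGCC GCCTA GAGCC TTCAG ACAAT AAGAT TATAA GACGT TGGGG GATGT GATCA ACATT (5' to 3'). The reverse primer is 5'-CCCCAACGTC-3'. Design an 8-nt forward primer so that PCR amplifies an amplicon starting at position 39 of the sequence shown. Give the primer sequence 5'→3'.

5'-CCTTCAGA-3'

The reverse primer's reverse complement GACGTTGGGG matches the template at positions 61–70; the product starts at position 39.
The forward primer is identical to the top strand over positions 39–46: CCTTCAGA.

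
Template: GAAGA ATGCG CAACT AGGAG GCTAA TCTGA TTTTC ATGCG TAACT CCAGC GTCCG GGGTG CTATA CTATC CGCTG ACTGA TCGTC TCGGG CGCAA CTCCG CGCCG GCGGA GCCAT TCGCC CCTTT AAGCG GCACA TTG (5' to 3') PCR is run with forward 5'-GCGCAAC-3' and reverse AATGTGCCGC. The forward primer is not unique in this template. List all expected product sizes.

The forward primer GCGCAAC matches the top strand at positions 8–14, 90–96.
The reverse primer's reverse complement is GCGGCACATT, matching at positions 128–137.
Each forward site pairs with the reverse site to give a product ending at position 137: sizes 130, 48 bp.

130 bp, 48 bp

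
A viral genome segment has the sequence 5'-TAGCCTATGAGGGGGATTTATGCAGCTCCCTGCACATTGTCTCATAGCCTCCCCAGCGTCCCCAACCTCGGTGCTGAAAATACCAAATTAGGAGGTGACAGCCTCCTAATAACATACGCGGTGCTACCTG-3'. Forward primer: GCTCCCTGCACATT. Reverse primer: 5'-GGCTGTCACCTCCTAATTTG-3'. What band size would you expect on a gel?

Forward primer GCTCCCTGCACATT is found on the top strand at positions 25–38.
Taking the reverse complement of GGCTGTCACCTCCTAATTTG gives CAAATTAGGAGGTGACAGCC, found at positions 84–103 on the template; the primer anneals here to the top strand with its 3' end pointing upstream.
Product length = (reverse-primer end) − (forward-primer start) + 1 = 103 − 25 + 1 = 79 bp.

79 bp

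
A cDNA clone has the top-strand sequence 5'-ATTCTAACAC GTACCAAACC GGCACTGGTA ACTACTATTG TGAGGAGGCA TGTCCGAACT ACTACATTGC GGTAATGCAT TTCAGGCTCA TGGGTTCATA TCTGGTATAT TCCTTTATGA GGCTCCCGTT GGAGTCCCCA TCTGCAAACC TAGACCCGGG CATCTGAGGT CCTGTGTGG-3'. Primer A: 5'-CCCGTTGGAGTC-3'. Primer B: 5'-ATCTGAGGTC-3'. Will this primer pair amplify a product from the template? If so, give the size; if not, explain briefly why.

No product — both primers anneal to the same strand and extend in the same direction.

Primer A (CCCGTTGGAGTC) matches the top strand at positions 125–136 (3' end points downstream).
Primer B (ATCTGAGGTC) also matches the top strand directly, at positions 162–171 — its reverse complement GACCTCAGAT is not present.
Both primers anneal to the bottom strand with 3' ends pointing the same way, so neither can prime synthesis back toward the other.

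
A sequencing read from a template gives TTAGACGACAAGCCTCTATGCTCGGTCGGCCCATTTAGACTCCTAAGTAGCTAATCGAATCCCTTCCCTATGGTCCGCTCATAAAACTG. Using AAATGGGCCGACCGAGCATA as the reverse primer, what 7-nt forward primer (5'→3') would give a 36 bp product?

The reverse primer's reverse complement TATGCTCGGTCGGCCCATTT matches the template at positions 17–36, so the product ends at position 36.
A 36 bp product then starts at position 36 − 36 + 1 = 1.
The forward primer is identical to the top strand there: TTAGACG.

5'-TTAGACG-3'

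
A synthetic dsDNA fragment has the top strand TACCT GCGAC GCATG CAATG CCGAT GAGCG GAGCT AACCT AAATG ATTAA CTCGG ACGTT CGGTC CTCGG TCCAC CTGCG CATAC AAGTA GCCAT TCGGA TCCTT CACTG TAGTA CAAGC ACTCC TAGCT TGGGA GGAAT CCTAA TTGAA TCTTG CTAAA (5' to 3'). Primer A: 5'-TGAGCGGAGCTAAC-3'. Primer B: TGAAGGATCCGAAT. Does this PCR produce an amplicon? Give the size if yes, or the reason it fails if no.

Yes — an 83 bp product.

Primer A (TGAGCGGAGCTAAC) matches the top strand at positions 25–38; it acts as a forward primer.
Primer B's reverse complement is ATTCGGATCCTTCA, matching the top strand at positions 94–107; it acts as a reverse primer.
The 3' ends face each other across positions 25–107, giving an 83 bp product.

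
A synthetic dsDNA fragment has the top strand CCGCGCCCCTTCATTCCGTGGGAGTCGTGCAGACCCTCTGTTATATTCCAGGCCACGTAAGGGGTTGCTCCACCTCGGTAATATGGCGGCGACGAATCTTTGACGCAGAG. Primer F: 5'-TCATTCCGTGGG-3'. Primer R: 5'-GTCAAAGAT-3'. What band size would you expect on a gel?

The forward primer matches the template at positions 11–22.
Taking the reverse complement of GTCAAAGAT gives ATCTTTGAC, found at positions 96–104 on the template; the primer anneals here to the top strand with its 3' end pointing upstream.
Product length = (reverse-primer end) − (forward-primer start) + 1 = 104 − 11 + 1 = 94 bp.

94 bp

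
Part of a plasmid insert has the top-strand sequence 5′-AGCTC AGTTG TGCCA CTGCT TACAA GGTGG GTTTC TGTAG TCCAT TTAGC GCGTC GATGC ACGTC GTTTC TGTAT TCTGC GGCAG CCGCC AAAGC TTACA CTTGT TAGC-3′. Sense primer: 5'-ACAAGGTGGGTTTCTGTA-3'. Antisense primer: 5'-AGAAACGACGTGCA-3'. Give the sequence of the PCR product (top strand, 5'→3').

Forward primer ACAAGGTGGGTTTCTGTA is found on the top strand at positions 22–39.
Reverse complement of the reverse primer: TGCACGTCGTTTCT. This occurs on the top strand at positions 58–71.
The product is the template from position 22 through 71 (50 bp).

5'-ACAAGGTGGGTTTCTGTAGTCCATTTAGCGCGTCGATGCACGTCGTTTCT-3'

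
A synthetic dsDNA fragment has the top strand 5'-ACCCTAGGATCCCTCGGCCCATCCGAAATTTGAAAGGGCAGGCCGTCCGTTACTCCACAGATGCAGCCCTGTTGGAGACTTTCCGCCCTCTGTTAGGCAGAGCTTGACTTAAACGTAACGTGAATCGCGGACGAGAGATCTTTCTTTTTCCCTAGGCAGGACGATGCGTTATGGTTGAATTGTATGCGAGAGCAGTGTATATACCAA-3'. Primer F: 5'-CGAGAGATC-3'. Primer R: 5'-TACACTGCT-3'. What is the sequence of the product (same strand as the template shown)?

5'-CGAGAGATCTTTCTTTTTCCCTAGGCAGGACGATGCGTTATGGTTGAATTGTATGCGAGAGCAGTGTA-3'

Forward primer CGAGAGATC is found on the top strand at positions 132–140.
Reverse complement of the reverse primer: AGCAGTGTA. This occurs on the top strand at positions 191–199.
The product is the template from position 132 through 199 (68 bp).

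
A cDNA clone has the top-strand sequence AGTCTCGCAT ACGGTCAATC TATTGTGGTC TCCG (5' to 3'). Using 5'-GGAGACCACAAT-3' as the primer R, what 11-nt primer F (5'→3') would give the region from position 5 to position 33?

5'-TCGCATACGGT-3'

The reverse primer's reverse complement ATTGTGGTCTCC matches the template at positions 22–33; the product starts at position 5.
The forward primer is identical to the top strand over positions 5–15: TCGCATACGGT.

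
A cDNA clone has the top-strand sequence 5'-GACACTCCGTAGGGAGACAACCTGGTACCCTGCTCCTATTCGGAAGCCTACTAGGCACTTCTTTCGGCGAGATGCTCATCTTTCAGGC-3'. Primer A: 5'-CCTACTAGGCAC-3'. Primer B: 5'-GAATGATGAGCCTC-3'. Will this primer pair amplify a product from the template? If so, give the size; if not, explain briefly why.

No product — primer B has no binding site in the template.

Primer B (GAATGATGAGCCTC) does not match the top strand, and its reverse complement GAGGCTCATCATTC does not match either.
With no annealing site for primer B, no amplification occurs.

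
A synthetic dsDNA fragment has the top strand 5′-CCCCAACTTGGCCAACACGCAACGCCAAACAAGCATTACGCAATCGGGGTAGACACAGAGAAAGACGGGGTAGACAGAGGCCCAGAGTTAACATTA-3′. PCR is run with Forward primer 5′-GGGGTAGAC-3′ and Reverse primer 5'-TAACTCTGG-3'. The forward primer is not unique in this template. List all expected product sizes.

The forward primer GGGGTAGAC matches the top strand at positions 46–54, 67–75.
The reverse primer's reverse complement is CCAGAGTTA, matching at positions 82–90.
Each forward site pairs with the reverse site to give a product ending at position 90: sizes 45, 24 bp.

45 bp, 24 bp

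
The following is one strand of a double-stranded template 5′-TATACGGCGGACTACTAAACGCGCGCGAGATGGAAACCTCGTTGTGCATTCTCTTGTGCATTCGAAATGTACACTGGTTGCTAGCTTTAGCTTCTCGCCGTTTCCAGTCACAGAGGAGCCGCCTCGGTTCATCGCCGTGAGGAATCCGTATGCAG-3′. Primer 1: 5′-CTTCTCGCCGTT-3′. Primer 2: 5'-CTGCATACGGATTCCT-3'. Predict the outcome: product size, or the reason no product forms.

Yes — a 65 bp product.

Primer 1 (CTTCTCGCCGTT) matches the top strand at positions 91–102; it acts as a forward primer.
Primer 2's reverse complement is AGGAATCCGTATGCAG, matching the top strand at positions 140–155; it acts as a reverse primer.
The 3' ends face each other across positions 91–155, giving a 65 bp product.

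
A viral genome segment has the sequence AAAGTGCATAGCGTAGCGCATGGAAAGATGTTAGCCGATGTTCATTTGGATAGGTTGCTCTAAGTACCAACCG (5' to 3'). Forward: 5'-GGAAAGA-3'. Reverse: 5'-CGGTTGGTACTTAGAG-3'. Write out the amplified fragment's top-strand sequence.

5'-GGAAAGATGTTAGCCGATGTTCATTTGGATAGGTTGCTCTAAGTACCAACCG-3'

Scanning the template, GGAAAGA occurs at positions 22–28; this primer anneals to the bottom strand there with its 3' end pointing downstream.
Reverse complement of the reverse primer: CTCTAAGTACCAACCG. This occurs on the top strand at positions 58–73.
The product is the template from position 22 through 73 (52 bp).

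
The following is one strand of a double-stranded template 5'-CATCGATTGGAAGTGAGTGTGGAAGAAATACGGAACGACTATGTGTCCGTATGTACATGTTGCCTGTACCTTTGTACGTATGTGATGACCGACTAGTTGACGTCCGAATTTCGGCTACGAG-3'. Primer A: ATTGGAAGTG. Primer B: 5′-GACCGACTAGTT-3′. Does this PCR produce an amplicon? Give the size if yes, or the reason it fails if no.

Primer A (ATTGGAAGTG) matches the top strand at positions 6–15 (3' end points downstream).
Primer B (GACCGACTAGTT) also matches the top strand directly, at positions 87–98 — its reverse complement AACTAGTCGGTC is not present.
Both primers anneal to the bottom strand with 3' ends pointing the same way, so neither can prime synthesis back toward the other.

No product — both primers anneal to the same strand and extend in the same direction.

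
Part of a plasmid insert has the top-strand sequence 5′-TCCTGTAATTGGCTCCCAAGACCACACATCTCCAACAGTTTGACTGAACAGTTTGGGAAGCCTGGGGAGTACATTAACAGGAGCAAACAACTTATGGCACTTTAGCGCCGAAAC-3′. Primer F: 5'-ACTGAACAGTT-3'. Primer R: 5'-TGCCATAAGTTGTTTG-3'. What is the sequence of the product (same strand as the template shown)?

5'-ACTGAACAGTTTGGGAAGCCTGGGGAGTACATTAACAGGAGCAAACAACTTATGGCA-3'

Forward primer ACTGAACAGTT is found on the top strand at positions 43–53.
Taking the reverse complement of TGCCATAAGTTGTTTG gives CAAACAACTTATGGCA, found at positions 84–99 on the template; the primer anneals here to the top strand with its 3' end pointing upstream.
The product is the template from position 43 through 99 (57 bp).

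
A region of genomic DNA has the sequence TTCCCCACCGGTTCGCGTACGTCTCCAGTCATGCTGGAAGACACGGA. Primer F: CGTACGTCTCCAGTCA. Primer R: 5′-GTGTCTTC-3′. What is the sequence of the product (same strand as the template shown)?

The forward primer matches the template at positions 16–31.
The reverse primer's reverse complement is GAAGACAC, which matches the template at positions 37–44.
The product is the template from position 16 through 44 (29 bp).

5'-CGTACGTCTCCAGTCATGCTGGAAGACAC-3'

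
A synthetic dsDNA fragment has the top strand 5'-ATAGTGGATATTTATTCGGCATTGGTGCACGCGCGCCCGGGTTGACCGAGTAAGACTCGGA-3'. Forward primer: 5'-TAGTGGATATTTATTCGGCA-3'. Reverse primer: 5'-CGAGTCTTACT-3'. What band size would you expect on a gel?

58 bp

The forward primer matches the template at positions 2–21.
Taking the reverse complement of CGAGTCTTACT gives AGTAAGACTCG, found at positions 49–59 on the template; the primer anneals here to the top strand with its 3' end pointing upstream.
Product length = (reverse-primer end) − (forward-primer start) + 1 = 59 − 2 + 1 = 58 bp.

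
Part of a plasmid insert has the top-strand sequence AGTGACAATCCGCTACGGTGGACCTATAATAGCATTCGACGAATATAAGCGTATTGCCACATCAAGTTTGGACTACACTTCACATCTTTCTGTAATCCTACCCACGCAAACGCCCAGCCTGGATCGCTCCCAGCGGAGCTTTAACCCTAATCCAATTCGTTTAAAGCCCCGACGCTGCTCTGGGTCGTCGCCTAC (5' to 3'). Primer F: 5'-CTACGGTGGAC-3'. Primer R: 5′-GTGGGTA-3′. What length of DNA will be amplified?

93 bp

Forward primer CTACGGTGGAC is found on the top strand at positions 13–23.
The reverse primer's reverse complement is TACCCAC, which matches the template at positions 99–105.
Product length = (reverse-primer end) − (forward-primer start) + 1 = 105 − 13 + 1 = 93 bp.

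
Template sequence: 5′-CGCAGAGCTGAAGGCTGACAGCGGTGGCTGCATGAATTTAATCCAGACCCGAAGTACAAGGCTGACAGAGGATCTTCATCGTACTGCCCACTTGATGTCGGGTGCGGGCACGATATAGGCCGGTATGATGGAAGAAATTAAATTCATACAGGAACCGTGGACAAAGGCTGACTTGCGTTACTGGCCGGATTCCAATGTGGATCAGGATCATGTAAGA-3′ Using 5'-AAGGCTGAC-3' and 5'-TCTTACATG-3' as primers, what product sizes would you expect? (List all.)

207 bp, 160 bp, 54 bp

The forward primer AAGGCTGAC matches the top strand at positions 11–19, 58–66, 164–172.
The reverse primer's reverse complement is CATGTAAGA, matching at positions 209–217.
Each forward site pairs with the reverse site to give a product ending at position 217: sizes 207, 160, 54 bp.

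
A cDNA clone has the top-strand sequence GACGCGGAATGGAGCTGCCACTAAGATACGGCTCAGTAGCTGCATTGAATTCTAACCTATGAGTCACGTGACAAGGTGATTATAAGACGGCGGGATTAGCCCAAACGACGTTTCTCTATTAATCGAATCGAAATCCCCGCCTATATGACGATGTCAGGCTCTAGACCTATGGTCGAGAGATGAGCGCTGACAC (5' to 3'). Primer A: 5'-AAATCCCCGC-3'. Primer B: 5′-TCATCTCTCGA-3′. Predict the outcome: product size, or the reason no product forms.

Primer A (AAATCCCCGC) matches the top strand at positions 131–140; it acts as a forward primer.
Primer B's reverse complement is TCGAGAGATGA, matching the top strand at positions 173–183; it acts as a reverse primer.
The 3' ends face each other across positions 131–183, giving a 53 bp product.

Yes — a 53 bp product.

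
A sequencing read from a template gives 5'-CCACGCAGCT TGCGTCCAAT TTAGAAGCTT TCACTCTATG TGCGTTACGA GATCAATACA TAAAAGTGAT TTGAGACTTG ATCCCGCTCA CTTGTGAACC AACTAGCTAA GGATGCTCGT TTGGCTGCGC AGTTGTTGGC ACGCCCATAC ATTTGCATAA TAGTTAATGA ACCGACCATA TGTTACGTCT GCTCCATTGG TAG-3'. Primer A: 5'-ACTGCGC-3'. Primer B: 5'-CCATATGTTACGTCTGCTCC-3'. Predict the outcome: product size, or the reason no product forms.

No product — the primers' 3' ends point away from each other.

Primer A (ACTGCGC) has reverse complement GCGCAGT, which matches the top strand at positions 127–133; primer A anneals to the top strand there with its 3' end pointing upstream toward position 127.
Primer B (CCATATGTTACGTCTGCTCC) matches the top strand directly at positions 176–195; it anneals to the bottom strand with its 3' end pointing downstream toward position 195.
The 3' ends diverge (primer A extends toward position 1, primer B toward position 203), so the primers never converge on a shared product.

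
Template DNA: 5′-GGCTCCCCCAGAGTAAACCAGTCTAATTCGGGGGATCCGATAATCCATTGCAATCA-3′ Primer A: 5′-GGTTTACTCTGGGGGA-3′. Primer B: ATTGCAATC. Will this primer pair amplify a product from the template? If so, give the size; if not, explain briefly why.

Primer A (GGTTTACTCTGGGGGA) has reverse complement TCCCCCAGAGTAAACC, which matches the top strand at positions 4–19; primer A anneals to the top strand there with its 3' end pointing upstream toward position 4.
Primer B (ATTGCAATC) matches the top strand directly at positions 47–55; it anneals to the bottom strand with its 3' end pointing downstream toward position 55.
The 3' ends diverge (primer A extends toward position 1, primer B toward position 56), so the primers never converge on a shared product.

No product — the primers' 3' ends point away from each other.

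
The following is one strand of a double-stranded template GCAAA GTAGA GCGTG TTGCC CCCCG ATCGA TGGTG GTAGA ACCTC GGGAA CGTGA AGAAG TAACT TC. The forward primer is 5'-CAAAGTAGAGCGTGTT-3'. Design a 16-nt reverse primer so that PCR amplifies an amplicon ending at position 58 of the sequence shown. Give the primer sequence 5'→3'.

5'-TCTTCACGTTCCCGAG-3'

The forward primer binds at positions 2–17; the product's 3' end on the top strand is position 58.
The reverse primer anneals to the top strand over positions 43–58, i.e. to CTCGGGAACGTGAAGA.
Its sequence written 5'→3' is the reverse complement: TCTTCACGTTCCCGAG.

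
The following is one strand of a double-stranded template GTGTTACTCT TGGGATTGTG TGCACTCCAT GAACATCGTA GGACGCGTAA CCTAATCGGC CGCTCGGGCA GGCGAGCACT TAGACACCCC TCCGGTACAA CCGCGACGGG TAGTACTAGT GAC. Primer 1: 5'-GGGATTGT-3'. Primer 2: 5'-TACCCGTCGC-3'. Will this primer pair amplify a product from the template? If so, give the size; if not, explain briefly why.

Yes — a 101 bp product.

Primer 1 (GGGATTGT) matches the top strand at positions 12–19; it acts as a forward primer.
Primer 2's reverse complement is GCGACGGGTA, matching the top strand at positions 103–112; it acts as a reverse primer.
The 3' ends face each other across positions 12–112, giving a 101 bp product.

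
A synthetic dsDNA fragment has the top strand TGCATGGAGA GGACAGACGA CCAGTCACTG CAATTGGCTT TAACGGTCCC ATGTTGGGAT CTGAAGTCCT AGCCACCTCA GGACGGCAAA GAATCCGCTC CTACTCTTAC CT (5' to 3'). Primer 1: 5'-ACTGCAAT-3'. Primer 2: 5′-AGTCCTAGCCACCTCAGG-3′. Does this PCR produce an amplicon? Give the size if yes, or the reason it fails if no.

No product — both primers anneal to the same strand and extend in the same direction.

Primer 1 (ACTGCAAT) matches the top strand at positions 27–34 (3' end points downstream).
Primer 2 (AGTCCTAGCCACCTCAGG) also matches the top strand directly, at positions 65–82 — its reverse complement CCTGAGGTGGCTAGGACT is not present.
Both primers anneal to the bottom strand with 3' ends pointing the same way, so neither can prime synthesis back toward the other.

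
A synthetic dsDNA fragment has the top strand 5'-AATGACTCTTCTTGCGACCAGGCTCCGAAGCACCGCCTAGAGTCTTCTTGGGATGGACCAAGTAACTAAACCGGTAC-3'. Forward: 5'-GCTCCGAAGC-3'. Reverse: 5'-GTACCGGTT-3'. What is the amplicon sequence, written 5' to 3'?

Scanning the template, GCTCCGAAGC occurs at positions 22–31; this primer anneals to the bottom strand there with its 3' end pointing downstream.
Reverse complement of the reverse primer: AACCGGTAC. This occurs on the top strand at positions 69–77.
The product is the template from position 22 through 77 (56 bp).

5'-GCTCCGAAGCACCGCCTAGAGTCTTCTTGGGATGGACCAAGTAACTAAACCGGTAC-3'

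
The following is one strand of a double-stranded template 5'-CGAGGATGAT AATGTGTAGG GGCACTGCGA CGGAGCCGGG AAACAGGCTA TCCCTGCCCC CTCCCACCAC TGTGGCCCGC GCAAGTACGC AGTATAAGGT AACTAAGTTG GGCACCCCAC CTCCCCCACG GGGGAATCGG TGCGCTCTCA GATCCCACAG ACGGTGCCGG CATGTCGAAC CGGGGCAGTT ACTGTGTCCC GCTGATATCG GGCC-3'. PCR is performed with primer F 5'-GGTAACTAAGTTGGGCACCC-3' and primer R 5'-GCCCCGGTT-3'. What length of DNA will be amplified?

The forward primer matches the template at positions 98–117.
The reverse primer's reverse complement is AACCGGGGC, which matches the template at positions 178–186.
The product runs from position 98 to position 186, so its length is 186 − 98 + 1 = 89 bp.

89 bp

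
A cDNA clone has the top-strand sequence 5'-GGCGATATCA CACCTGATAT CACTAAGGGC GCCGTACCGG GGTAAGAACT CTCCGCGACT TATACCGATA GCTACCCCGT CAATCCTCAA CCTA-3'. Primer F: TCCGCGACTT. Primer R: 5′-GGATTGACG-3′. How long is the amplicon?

35 bp

The forward primer matches the template at positions 52–61.
Reverse complement of the reverse primer: CGTCAATCC. This occurs on the top strand at positions 78–86.
Product length = (reverse-primer end) − (forward-primer start) + 1 = 86 − 52 + 1 = 35 bp.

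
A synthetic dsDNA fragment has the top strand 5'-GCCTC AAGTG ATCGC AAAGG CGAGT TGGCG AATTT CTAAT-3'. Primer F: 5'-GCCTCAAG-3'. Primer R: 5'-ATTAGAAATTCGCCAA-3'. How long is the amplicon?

Forward primer GCCTCAAG is found on the top strand at positions 1–8.
Taking the reverse complement of ATTAGAAATTCGCCAA gives TTGGCGAATTTCTAAT, found at positions 25–40 on the template; the primer anneals here to the top strand with its 3' end pointing upstream.
The product runs from position 1 to position 40, so its length is 40 − 1 + 1 = 40 bp.

40 bp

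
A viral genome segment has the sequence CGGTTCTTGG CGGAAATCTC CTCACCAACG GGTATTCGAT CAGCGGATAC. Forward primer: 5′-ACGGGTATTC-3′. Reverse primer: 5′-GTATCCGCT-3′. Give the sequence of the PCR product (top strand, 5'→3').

Forward primer ACGGGTATTC is found on the top strand at positions 28–37.
Reverse complement of the reverse primer: AGCGGATAC. This occurs on the top strand at positions 42–50.
The product is the template from position 28 through 50 (23 bp).

5'-ACGGGTATTCGATCAGCGGATAC-3'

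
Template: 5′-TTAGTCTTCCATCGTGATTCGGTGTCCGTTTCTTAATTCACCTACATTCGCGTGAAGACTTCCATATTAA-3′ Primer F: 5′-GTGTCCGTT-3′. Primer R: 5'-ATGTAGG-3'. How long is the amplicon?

Scanning the template, GTGTCCGTT occurs at positions 22–30; this primer anneals to the bottom strand there with its 3' end pointing downstream.
Reverse complement of the reverse primer: CCTACAT. This occurs on the top strand at positions 41–47.
Amplicon spans positions 22–47: 26 bp.

26 bp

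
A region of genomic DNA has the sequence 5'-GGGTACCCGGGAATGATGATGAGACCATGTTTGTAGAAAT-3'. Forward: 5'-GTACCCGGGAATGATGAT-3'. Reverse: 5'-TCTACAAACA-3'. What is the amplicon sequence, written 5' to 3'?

5'-GTACCCGGGAATGATGATGAGACCATGTTTGTAGA-3'

The forward primer matches the template at positions 3–20.
The reverse primer's reverse complement is TGTTTGTAGA, which matches the template at positions 28–37.
The product is the template from position 3 through 37 (35 bp).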